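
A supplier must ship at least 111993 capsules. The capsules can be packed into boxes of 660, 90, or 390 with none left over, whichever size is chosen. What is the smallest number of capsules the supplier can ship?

128700

The number of capsules must be a common multiple of 660, 90, and 390, so a multiple of their LCM.
660 = 2^2 × 3 × 5 × 11
90 = 2 × 3^2 × 5
390 = 2 × 3 × 5 × 13
LCM(660, 90, 390) = 2^2 × 3^2 × 5 × 11 × 13 = 25740.
Smallest multiple of 25740 that is ≥ 111993: ⌈111993/25740⌉ × 25740 = 5 × 25740 = 128700.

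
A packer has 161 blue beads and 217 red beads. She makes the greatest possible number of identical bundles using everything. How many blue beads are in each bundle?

Number of bundles = gcd(161, 217).
161 = 7 × 23
217 = 7 × 31
gcd(161, 217) = 7.
blue beads per bundle = 161 / 7 = 23.

23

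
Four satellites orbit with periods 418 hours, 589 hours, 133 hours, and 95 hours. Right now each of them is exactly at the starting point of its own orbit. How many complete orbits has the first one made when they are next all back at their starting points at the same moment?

All finish a whole number of cycles simultaneously at t = LCM of the periods.
418 = 2 × 11 × 19
589 = 19 × 31
133 = 7 × 19
95 = 5 × 19
LCM(418, 589, 133, 95) = 2 × 5 × 7 × 11 × 19 × 31 = 453530.
Orbits for period 418: 453530 / 418 = 1085.

1085 orbits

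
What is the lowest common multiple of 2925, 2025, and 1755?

2925 = 3^2 × 5^2 × 13
2025 = 3^4 × 5^2
1755 = 3^3 × 5 × 13
LCM(2925, 2025, 1755) = 3^4 × 5^2 × 13 = 26325.

26325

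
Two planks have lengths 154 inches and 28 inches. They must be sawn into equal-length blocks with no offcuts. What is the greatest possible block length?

14 inches

This is the greatest common divisor of 154 and 28.
154 = 2 × 7 × 11
28 = 2^2 × 7
gcd(154, 28) = 2 × 7 = 14.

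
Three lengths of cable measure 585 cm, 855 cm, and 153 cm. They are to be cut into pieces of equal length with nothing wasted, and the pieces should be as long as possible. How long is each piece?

9 cm

Each piece length must divide every original length, so the longest possible is gcd(585, 855, 153).
585 = 3^2 × 5 × 13
855 = 3^2 × 5 × 19
153 = 3^2 × 17
gcd(585, 855, 153) = 3^2 = 9.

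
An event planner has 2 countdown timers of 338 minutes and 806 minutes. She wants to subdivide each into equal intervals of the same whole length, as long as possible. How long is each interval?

26 minutes

The interval must divide each timer length; the longest such is the gcd.
338 = 2 × 13^2
806 = 2 × 13 × 31
gcd(338, 806) = 2 × 13 = 26.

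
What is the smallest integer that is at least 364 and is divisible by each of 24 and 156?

The integer must be a common multiple of 24 and 156, so a multiple of their LCM.
24 = 2^3 × 3
156 = 2^2 × 3 × 13
LCM(24, 156) = 2^3 × 3 × 13 = 312.
Smallest multiple of 312 that is ≥ 364: ⌈364/312⌉ × 312 = 2 × 312 = 624.

624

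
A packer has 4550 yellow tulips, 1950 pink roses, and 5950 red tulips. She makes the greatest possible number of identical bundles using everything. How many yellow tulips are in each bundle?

91

Number of bundles = gcd(4550, 1950, 5950).
4550 = 2 × 5^2 × 7 × 13
1950 = 2 × 3 × 5^2 × 13
5950 = 2 × 5^2 × 7 × 17
gcd(4550, 1950, 5950) = 2 × 5^2 = 50.
yellow tulips per bundle = 4550 / 50 = 91.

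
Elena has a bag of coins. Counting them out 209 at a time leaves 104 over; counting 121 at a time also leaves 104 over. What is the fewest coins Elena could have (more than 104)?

2403

N − 104 must be a common multiple of 209 and 121.
209 = 11 × 19
121 = 11^2
LCM(209, 121) = 11^2 × 19 = 2299.
Smallest N > 104 is LCM + 104 = 2299 + 104 = 2403.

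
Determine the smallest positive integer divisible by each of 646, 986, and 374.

206074

646 = 2 × 17 × 19
986 = 2 × 17 × 29
374 = 2 × 11 × 17
LCM(646, 986, 374) = 2 × 11 × 17 × 19 × 29 = 206074.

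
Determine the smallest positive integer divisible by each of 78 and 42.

546

78 = 2 × 3 × 13
42 = 2 × 3 × 7
LCM(78, 42) = 2 × 3 × 7 × 13 = 546.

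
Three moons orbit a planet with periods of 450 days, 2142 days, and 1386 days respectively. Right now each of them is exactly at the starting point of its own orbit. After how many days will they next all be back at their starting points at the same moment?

589050 days

The first simultaneous occurrence is after LCM of the individual periods.
450 = 2 × 3^2 × 5^2
2142 = 2 × 3^2 × 7 × 17
1386 = 2 × 3^2 × 7 × 11
LCM(450, 2142, 1386) = 2 × 3^2 × 5^2 × 7 × 11 × 17 = 589050.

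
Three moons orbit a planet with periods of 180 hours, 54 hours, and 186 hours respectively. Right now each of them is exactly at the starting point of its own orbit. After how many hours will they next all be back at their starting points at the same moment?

16740 hours

We need the least common multiple of the intervals.
180 = 2^2 × 3^2 × 5
54 = 2 × 3^3
186 = 2 × 3 × 31
LCM(180, 54, 186) = 2^2 × 3^3 × 5 × 31 = 16740.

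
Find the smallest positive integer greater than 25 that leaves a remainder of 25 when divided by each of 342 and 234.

4471

N − 25 must be a common multiple of 342 and 234.
342 = 2 × 3^2 × 19
234 = 2 × 3^2 × 13
LCM(342, 234) = 2 × 3^2 × 13 × 19 = 4446.
Smallest N > 25 is LCM + 25 = 4446 + 25 = 4471.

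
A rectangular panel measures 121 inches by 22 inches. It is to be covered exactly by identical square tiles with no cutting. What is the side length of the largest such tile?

11 inches

The tile side must divide both 121 and 22, so the largest is their gcd.
121 = 11^2
22 = 2 × 11
gcd(121, 22) = 11.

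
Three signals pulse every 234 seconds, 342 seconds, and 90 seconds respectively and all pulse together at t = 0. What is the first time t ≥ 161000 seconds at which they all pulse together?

177840 seconds

Joint pulses occur at multiples of LCM(234, 342, 90).
234 = 2 × 3^2 × 13
342 = 2 × 3^2 × 19
90 = 2 × 3^2 × 5
LCM(234, 342, 90) = 2 × 3^2 × 5 × 13 × 19 = 22230.
Smallest multiple of 22230 that is ≥ 161000: ⌈161000/22230⌉ × 22230 = 8 × 22230 = 177840.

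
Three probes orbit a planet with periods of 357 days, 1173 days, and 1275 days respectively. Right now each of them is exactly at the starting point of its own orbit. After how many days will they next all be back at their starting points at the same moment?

205275 days

The first simultaneous occurrence is after LCM of the individual periods.
357 = 3 × 7 × 17
1173 = 3 × 17 × 23
1275 = 3 × 5^2 × 17
LCM(357, 1173, 1275) = 3 × 5^2 × 7 × 17 × 23 = 205275.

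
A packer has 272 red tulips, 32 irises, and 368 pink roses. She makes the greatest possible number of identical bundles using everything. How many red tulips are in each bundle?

17

Number of bundles = gcd(272, 32, 368).
272 = 2^4 × 17
32 = 2^5
368 = 2^4 × 23
gcd(272, 32, 368) = 2^4 = 16.
red tulips per bundle = 272 / 16 = 17.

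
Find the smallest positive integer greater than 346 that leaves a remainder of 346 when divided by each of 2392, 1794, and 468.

21874

N − 346 must be a common multiple of 2392, 1794, and 468.
2392 = 2^3 × 13 × 23
1794 = 2 × 3 × 13 × 23
468 = 2^2 × 3^2 × 13
LCM(2392, 1794, 468) = 2^3 × 3^2 × 13 × 23 = 21528.
Smallest N > 346 is LCM + 346 = 21528 + 346 = 21874.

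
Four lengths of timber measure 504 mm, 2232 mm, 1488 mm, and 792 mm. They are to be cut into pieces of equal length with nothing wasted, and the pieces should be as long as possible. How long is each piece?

24 mm

The greatest length dividing all of 504, 2232, 1488, and 792 is their gcd.
504 = 2^3 × 3^2 × 7
2232 = 2^3 × 3^2 × 31
1488 = 2^4 × 3 × 31
792 = 2^3 × 3^2 × 11
gcd(504, 2232, 1488, 792) = 2^3 × 3 = 24.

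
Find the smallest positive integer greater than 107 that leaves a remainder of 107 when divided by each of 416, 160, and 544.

N − 107 must be a common multiple of 416, 160, and 544.
416 = 2^5 × 13
160 = 2^5 × 5
544 = 2^5 × 17
LCM(416, 160, 544) = 2^5 × 5 × 13 × 17 = 35360.
Smallest N > 107 is LCM + 107 = 35360 + 107 = 35467.

35467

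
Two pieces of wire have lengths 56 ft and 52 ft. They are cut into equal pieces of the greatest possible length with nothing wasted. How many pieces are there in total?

Piece length = gcd(56, 52).
56 = 2^3 × 7
52 = 2^2 × 13
gcd(56, 52) = 2^2 = 4.
Total pieces = 56/4 + 52/4 = 14 + 13 = 27.

27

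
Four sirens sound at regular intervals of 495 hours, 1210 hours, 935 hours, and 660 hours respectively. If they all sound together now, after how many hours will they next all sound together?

They coincide at every common multiple of the periods; the first is the LCM.
495 = 3^2 × 5 × 11
1210 = 2 × 5 × 11^2
935 = 5 × 11 × 17
660 = 2^2 × 3 × 5 × 11
LCM(495, 1210, 935, 660) = 2^2 × 3^2 × 5 × 11^2 × 17 = 370260.

370260 hours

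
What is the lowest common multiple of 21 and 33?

231

21 = 3 × 7
33 = 3 × 11
LCM(21, 33) = 3 × 7 × 11 = 231.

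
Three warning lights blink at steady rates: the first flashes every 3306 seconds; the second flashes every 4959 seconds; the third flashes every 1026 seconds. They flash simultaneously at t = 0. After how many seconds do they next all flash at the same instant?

29754 seconds

They coincide at every common multiple of the periods; the first is the LCM.
3306 = 2 × 3 × 19 × 29
4959 = 3^2 × 19 × 29
1026 = 2 × 3^3 × 19
LCM(3306, 4959, 1026) = 2 × 3^3 × 19 × 29 = 29754.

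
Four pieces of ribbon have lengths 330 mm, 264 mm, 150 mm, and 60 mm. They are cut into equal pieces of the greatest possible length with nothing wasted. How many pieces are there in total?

134

Piece length = gcd(330, 264, 150, 60).
330 = 2 × 3 × 5 × 11
264 = 2^3 × 3 × 11
150 = 2 × 3 × 5^2
60 = 2^2 × 3 × 5
gcd(330, 264, 150, 60) = 2 × 3 = 6.
Total pieces = 330/6 + 264/6 + 150/6 + 60/6 = 55 + 44 + 25 + 10 = 134.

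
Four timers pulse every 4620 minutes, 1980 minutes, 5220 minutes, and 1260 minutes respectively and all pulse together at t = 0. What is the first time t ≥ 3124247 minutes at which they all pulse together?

Joint pulses occur at multiples of LCM(4620, 1980, 5220, 1260).
4620 = 2^2 × 3 × 5 × 7 × 11
1980 = 2^2 × 3^2 × 5 × 11
5220 = 2^2 × 3^2 × 5 × 29
1260 = 2^2 × 3^2 × 5 × 7
LCM(4620, 1980, 5220, 1260) = 2^2 × 3^2 × 5 × 7 × 11 × 29 = 401940.
Smallest multiple of 401940 that is ≥ 3124247: ⌈3124247/401940⌉ × 401940 = 8 × 401940 = 3215520.

3215520 minutes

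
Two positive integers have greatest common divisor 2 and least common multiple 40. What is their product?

80

For any two positive integers, gcd × lcm = product = 2 × 40 = 80.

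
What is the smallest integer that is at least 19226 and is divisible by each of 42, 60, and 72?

20160

The integer must be a common multiple of 42, 60, and 72, so a multiple of their LCM.
42 = 2 × 3 × 7
60 = 2^2 × 3 × 5
72 = 2^3 × 3^2
LCM(42, 60, 72) = 2^3 × 3^2 × 5 × 7 = 2520.
Smallest multiple of 2520 that is ≥ 19226: ⌈19226/2520⌉ × 2520 = 8 × 2520 = 20160.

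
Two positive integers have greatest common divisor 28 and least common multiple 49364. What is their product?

1382192

For any two positive integers, gcd × lcm = product = 28 × 49364 = 1382192.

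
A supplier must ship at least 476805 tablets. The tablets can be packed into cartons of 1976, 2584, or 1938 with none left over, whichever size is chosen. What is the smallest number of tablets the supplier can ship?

The number of tablets must be a common multiple of 1976, 2584, and 1938, so a multiple of their LCM.
1976 = 2^3 × 13 × 19
2584 = 2^3 × 17 × 19
1938 = 2 × 3 × 17 × 19
LCM(1976, 2584, 1938) = 2^3 × 3 × 13 × 17 × 19 = 100776.
Smallest multiple of 100776 that is ≥ 476805: ⌈476805/100776⌉ × 100776 = 5 × 100776 = 503880.

503880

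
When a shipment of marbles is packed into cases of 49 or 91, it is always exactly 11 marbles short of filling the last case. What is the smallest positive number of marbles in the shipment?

626

Being 11 short of a full case of size k means N ≡ −11 (mod k), i.e. N + 11 is a multiple of each size.
49 = 7^2
91 = 7 × 13
LCM(49, 91) = 7^2 × 13 = 637.
Smallest positive N is 637 − 11 = 626.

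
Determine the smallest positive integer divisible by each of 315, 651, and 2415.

224595

315 = 3^2 × 5 × 7
651 = 3 × 7 × 31
2415 = 3 × 5 × 7 × 23
LCM(315, 651, 2415) = 3^2 × 5 × 7 × 23 × 31 = 224595.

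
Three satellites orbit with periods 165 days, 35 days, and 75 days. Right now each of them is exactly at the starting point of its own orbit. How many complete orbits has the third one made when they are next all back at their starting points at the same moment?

All finish a whole number of cycles simultaneously at t = LCM of the periods.
165 = 3 × 5 × 11
35 = 5 × 7
75 = 3 × 5^2
LCM(165, 35, 75) = 3 × 5^2 × 7 × 11 = 5775.
Orbits for period 75: 5775 / 75 = 77.

77 orbits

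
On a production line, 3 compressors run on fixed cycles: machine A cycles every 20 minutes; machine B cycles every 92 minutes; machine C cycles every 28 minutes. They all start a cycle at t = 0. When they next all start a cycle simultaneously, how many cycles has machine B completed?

All finish a whole number of cycles simultaneously at t = LCM of the periods.
20 = 2^2 × 5
92 = 2^2 × 23
28 = 2^2 × 7
LCM(20, 92, 28) = 2^2 × 5 × 7 × 23 = 3220.
Cycles for period 92: 3220 / 92 = 35.

35 cycles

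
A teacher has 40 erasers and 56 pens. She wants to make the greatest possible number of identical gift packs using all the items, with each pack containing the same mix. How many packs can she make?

8 packs

By the Euclidean algorithm:
56 = 1 × 40 + 16
40 = 2 × 16 + 8
16 = 2 × 8 + 0
gcd(40, 56) = 8.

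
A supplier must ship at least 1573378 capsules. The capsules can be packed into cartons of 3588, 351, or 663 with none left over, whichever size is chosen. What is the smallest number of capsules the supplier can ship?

The number of capsules must be a common multiple of 3588, 351, and 663, so a multiple of their LCM.
3588 = 2^2 × 3 × 13 × 23
351 = 3^3 × 13
663 = 3 × 13 × 17
LCM(3588, 351, 663) = 2^2 × 3^3 × 13 × 17 × 23 = 548964.
Smallest multiple of 548964 that is ≥ 1573378: ⌈1573378/548964⌉ × 548964 = 3 × 548964 = 1646892.

1646892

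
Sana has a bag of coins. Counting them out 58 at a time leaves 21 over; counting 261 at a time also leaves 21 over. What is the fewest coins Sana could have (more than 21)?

543

N − 21 must be a common multiple of 58 and 261.
58 = 2 × 29
261 = 3^2 × 29
LCM(58, 261) = 2 × 3^2 × 29 = 522.
Smallest N > 21 is LCM + 21 = 522 + 21 = 543.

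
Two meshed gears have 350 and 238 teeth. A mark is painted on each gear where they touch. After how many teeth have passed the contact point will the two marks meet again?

5950 teeth

They coincide at every common multiple of the periods; the first is the LCM.
350 = 2 × 5^2 × 7
238 = 2 × 7 × 17
LCM(350, 238) = 2 × 5^2 × 7 × 17 = 5950.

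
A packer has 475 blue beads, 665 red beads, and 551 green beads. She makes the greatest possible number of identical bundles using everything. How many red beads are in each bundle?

35

Number of bundles = gcd(475, 665, 551).
475 = 5^2 × 19
665 = 5 × 7 × 19
551 = 19 × 29
gcd(475, 665, 551) = 19.
red beads per bundle = 665 / 19 = 35.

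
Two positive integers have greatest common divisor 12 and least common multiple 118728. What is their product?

For any two positive integers, gcd × lcm = product = 12 × 118728 = 1424736.

1424736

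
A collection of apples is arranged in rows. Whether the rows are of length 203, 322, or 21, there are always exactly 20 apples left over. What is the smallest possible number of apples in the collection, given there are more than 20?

28034

N − 20 must be a common multiple of 203, 322, and 21.
203 = 7 × 29
322 = 2 × 7 × 23
21 = 3 × 7
LCM(203, 322, 21) = 2 × 3 × 7 × 23 × 29 = 28014.
Smallest N > 20 is LCM + 20 = 28014 + 20 = 28034.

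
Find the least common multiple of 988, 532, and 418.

76076

988 = 2^2 × 13 × 19
532 = 2^2 × 7 × 19
418 = 2 × 11 × 19
LCM(988, 532, 418) = 2^2 × 7 × 11 × 13 × 19 = 76076.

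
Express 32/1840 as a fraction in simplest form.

2/115

32 = 2^5
1840 = 2^4 × 5 × 23
gcd(32, 1840) = 2^4 = 16.
Divide numerator and denominator by 16: 32/1840 = 2/115.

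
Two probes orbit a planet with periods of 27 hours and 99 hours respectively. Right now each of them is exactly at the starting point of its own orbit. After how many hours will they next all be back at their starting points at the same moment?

The first simultaneous occurrence is after LCM of the individual periods.
27 = 3^3
99 = 3^2 × 11
LCM(27, 99) = 3^3 × 11 = 297.

297 hours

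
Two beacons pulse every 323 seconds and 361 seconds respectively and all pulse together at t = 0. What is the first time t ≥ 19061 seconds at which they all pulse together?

24548 seconds

Joint pulses occur at multiples of LCM(323, 361).
323 = 17 × 19
361 = 19^2
LCM(323, 361) = 17 × 19^2 = 6137.
Smallest multiple of 6137 that is ≥ 19061: ⌈19061/6137⌉ × 6137 = 4 × 6137 = 24548.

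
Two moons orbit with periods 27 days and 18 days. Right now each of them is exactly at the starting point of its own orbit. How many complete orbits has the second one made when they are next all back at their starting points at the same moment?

3 orbits

All finish a whole number of cycles simultaneously at t = LCM of the periods.
27 = 3^3
18 = 2 × 3^2
LCM(27, 18) = 2 × 3^3 = 54.
Orbits for period 18: 54 / 18 = 3.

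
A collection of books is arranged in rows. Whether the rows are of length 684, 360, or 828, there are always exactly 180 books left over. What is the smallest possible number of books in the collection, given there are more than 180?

157500

N − 180 must be a common multiple of 684, 360, and 828.
684 = 2^2 × 3^2 × 19
360 = 2^3 × 3^2 × 5
828 = 2^2 × 3^2 × 23
LCM(684, 360, 828) = 2^3 × 3^2 × 5 × 19 × 23 = 157320.
Smallest N > 180 is LCM + 180 = 157320 + 180 = 157500.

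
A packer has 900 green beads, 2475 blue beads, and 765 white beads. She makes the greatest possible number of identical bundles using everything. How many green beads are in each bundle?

20

Number of bundles = gcd(900, 2475, 765).
900 = 2^2 × 3^2 × 5^2
2475 = 3^2 × 5^2 × 11
765 = 3^2 × 5 × 17
gcd(900, 2475, 765) = 3^2 × 5 = 45.
green beads per bundle = 900 / 45 = 20.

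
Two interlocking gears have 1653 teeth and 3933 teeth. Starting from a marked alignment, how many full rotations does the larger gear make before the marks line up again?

29 rotations

They are all back at their starting positions together after one LCM of the periods.
1653 = 3 × 19 × 29
3933 = 3^2 × 19 × 23
LCM(1653, 3933) = 3^2 × 19 × 23 × 29 = 114057.
Rotations for period 3933: 114057 / 3933 = 29.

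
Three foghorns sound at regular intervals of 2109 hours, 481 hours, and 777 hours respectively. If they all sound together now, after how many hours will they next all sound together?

191919 hours

The first simultaneous occurrence is after LCM of the individual periods.
2109 = 3 × 19 × 37
481 = 13 × 37
777 = 3 × 7 × 37
LCM(2109, 481, 777) = 3 × 7 × 13 × 19 × 37 = 191919.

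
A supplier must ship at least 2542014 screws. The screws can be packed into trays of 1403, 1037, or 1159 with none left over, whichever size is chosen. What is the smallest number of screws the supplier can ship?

The number of screws must be a common multiple of 1403, 1037, and 1159, so a multiple of their LCM.
1403 = 23 × 61
1037 = 17 × 61
1159 = 19 × 61
LCM(1403, 1037, 1159) = 17 × 19 × 23 × 61 = 453169.
Smallest multiple of 453169 that is ≥ 2542014: ⌈2542014/453169⌉ × 453169 = 6 × 453169 = 2719014.

2719014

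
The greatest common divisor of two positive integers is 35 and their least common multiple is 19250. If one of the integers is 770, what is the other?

875

For two integers, gcd × lcm = product, so the other is (35 × 19250) / 770 = 673750 / 770 = 875.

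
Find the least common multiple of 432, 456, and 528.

90288

432 = 2^4 × 3^3
456 = 2^3 × 3 × 19
528 = 2^4 × 3 × 11
LCM(432, 456, 528) = 2^4 × 3^3 × 11 × 19 = 90288.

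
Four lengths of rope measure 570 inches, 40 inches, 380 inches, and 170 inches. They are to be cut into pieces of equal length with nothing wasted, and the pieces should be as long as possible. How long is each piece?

10 inches

Each piece length must divide every original length, so the longest possible is gcd(570, 40, 380, 170).
570 = 2 × 3 × 5 × 19
40 = 2^3 × 5
380 = 2^2 × 5 × 19
170 = 2 × 5 × 17
gcd(570, 40, 380, 170) = 2 × 5 = 10.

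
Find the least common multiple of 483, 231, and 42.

483 = 3 × 7 × 23
231 = 3 × 7 × 11
42 = 2 × 3 × 7
LCM(483, 231, 42) = 2 × 3 × 7 × 11 × 23 = 10626.

10626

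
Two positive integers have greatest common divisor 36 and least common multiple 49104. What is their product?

1767744

For any two positive integers, gcd × lcm = product = 36 × 49104 = 1767744.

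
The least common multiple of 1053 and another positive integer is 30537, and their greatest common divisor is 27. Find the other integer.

783

gcd × lcm = product of the two integers, so the other integer is (27 × 30537) / 1053 = 783.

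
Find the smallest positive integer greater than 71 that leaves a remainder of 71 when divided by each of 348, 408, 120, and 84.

N − 71 must be a common multiple of 348, 408, 120, and 84.
348 = 2^2 × 3 × 29
408 = 2^3 × 3 × 17
120 = 2^3 × 3 × 5
84 = 2^2 × 3 × 7
LCM(348, 408, 120, 84) = 2^3 × 3 × 5 × 7 × 17 × 29 = 414120.
Smallest N > 71 is LCM + 71 = 414120 + 71 = 414191.

414191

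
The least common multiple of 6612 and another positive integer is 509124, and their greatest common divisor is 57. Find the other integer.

gcd × lcm = product of the two integers, so the other integer is (57 × 509124) / 6612 = 4389.

4389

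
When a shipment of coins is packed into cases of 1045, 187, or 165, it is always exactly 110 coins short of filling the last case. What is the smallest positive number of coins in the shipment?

Being 110 short of a full case of size k means N ≡ −110 (mod k), i.e. N + 110 is a multiple of each size.
1045 = 5 × 11 × 19
187 = 11 × 17
165 = 3 × 5 × 11
LCM(1045, 187, 165) = 3 × 5 × 11 × 17 × 19 = 53295.
Smallest positive N is 53295 − 110 = 53185.

53185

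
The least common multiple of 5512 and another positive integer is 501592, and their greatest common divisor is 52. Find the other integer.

4732

gcd × lcm = product of the two integers, so the other integer is (52 × 501592) / 5512 = 4732.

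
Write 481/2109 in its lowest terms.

13/57

481 = 13 × 37
2109 = 3 × 19 × 37
gcd(481, 2109) = 37.
Divide numerator and denominator by 37: 481/2109 = 13/57.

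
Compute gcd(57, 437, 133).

19

57 = 3 × 19
437 = 19 × 23
133 = 7 × 19
gcd(57, 437, 133) = 19.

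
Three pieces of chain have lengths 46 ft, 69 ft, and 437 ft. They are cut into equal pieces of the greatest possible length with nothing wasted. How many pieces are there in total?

24

Piece length = gcd(46, 69, 437).
46 = 2 × 23
69 = 3 × 23
437 = 19 × 23
gcd(46, 69, 437) = 23.
Total pieces = 46/23 + 69/23 + 437/23 = 2 + 3 + 19 = 24.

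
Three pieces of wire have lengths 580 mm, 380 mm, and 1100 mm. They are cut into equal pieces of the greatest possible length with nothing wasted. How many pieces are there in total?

103

Piece length = gcd(580, 380, 1100).
580 = 2^2 × 5 × 29
380 = 2^2 × 5 × 19
1100 = 2^2 × 5^2 × 11
gcd(580, 380, 1100) = 2^2 × 5 = 20.
Total pieces = 580/20 + 380/20 + 1100/20 = 29 + 19 + 55 = 103.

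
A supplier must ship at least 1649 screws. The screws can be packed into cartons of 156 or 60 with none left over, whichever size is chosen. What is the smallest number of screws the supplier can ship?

The number of screws must be a common multiple of 156 and 60, so a multiple of their LCM.
156 = 2^2 × 3 × 13
60 = 2^2 × 3 × 5
LCM(156, 60) = 2^2 × 3 × 5 × 13 = 780.
Smallest multiple of 780 that is ≥ 1649: ⌈1649/780⌉ × 780 = 3 × 780 = 2340.

2340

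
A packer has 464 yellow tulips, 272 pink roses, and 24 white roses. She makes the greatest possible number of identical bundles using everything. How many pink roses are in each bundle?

Number of bundles = gcd(464, 272, 24).
464 = 2^4 × 29
272 = 2^4 × 17
24 = 2^3 × 3
gcd(464, 272, 24) = 2^3 = 8.
pink roses per bundle = 272 / 8 = 34.

34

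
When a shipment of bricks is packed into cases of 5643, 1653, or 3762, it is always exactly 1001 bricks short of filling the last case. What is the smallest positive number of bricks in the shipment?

Being 1001 short of a full case of size k means N ≡ −1001 (mod k), i.e. N + 1001 is a multiple of each size.
5643 = 3^3 × 11 × 19
1653 = 3 × 19 × 29
3762 = 2 × 3^2 × 11 × 19
LCM(5643, 1653, 3762) = 2 × 3^3 × 11 × 19 × 29 = 327294.
Smallest positive N is 327294 − 1001 = 326293.

326293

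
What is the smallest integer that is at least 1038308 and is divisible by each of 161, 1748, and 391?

The integer must be a common multiple of 161, 1748, and 391, so a multiple of their LCM.
161 = 7 × 23
1748 = 2^2 × 19 × 23
391 = 17 × 23
LCM(161, 1748, 391) = 2^2 × 7 × 17 × 19 × 23 = 208012.
Smallest multiple of 208012 that is ≥ 1038308: ⌈1038308/208012⌉ × 208012 = 5 × 208012 = 1040060.

1040060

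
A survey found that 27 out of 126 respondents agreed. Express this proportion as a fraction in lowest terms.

3/14

27 = 3^3
126 = 2 × 3^2 × 7
gcd(27, 126) = 3^2 = 9.
Divide numerator and denominator by 9: 27/126 = 3/14.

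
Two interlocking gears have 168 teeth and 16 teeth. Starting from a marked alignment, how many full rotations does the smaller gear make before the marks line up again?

All finish a whole number of cycles simultaneously at t = LCM of the periods.
168 = 2^3 × 3 × 7
16 = 2^4
LCM(168, 16) = 2^4 × 3 × 7 = 336.
Rotations for period 16: 336 / 16 = 21.

21 rotations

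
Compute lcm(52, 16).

208

52 = 2^2 × 13
16 = 2^4
LCM(52, 16) = 2^4 × 13 = 208.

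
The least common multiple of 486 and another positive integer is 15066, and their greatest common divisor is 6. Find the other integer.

gcd × lcm = product of the two integers, so the other integer is (6 × 15066) / 486 = 186.

186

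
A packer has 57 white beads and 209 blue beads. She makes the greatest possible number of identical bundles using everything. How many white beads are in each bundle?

3

Number of bundles = gcd(57, 209).
57 = 3 × 19
209 = 11 × 19
gcd(57, 209) = 19.
white beads per bundle = 57 / 19 = 3.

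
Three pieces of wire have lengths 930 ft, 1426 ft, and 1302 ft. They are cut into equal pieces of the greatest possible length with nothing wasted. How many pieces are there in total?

Piece length = gcd(930, 1426, 1302).
930 = 2 × 3 × 5 × 31
1426 = 2 × 23 × 31
1302 = 2 × 3 × 7 × 31
gcd(930, 1426, 1302) = 2 × 31 = 62.
Total pieces = 930/62 + 1426/62 + 1302/62 = 15 + 23 + 21 = 59.

59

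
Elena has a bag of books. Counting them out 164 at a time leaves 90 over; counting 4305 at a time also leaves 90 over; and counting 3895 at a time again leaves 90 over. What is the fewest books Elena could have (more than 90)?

N − 90 must be a common multiple of 164, 4305, and 3895.
164 = 2^2 × 41
4305 = 3 × 5 × 7 × 41
3895 = 5 × 19 × 41
LCM(164, 4305, 3895) = 2^2 × 3 × 5 × 7 × 19 × 41 = 327180.
Smallest N > 90 is LCM + 90 = 327180 + 90 = 327270.

327270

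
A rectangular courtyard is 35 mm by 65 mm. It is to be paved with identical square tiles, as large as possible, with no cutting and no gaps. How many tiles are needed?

91

Tile side = gcd(35, 65).
35 = 5 × 7
65 = 5 × 13
gcd(35, 65) = 5.
Tiles: (35/5) × (65/5) = 7 × 13 = 91.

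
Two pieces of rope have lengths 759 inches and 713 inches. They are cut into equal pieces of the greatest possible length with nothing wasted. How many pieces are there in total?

Piece length = gcd(759, 713).
759 = 3 × 11 × 23
713 = 23 × 31
gcd(759, 713) = 23.
Total pieces = 759/23 + 713/23 = 33 + 31 = 64.

64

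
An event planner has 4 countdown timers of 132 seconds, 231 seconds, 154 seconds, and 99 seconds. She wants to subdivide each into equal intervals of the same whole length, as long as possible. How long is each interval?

The interval must divide each timer length; the longest such is the gcd.
132 = 2^2 × 3 × 11
231 = 3 × 7 × 11
154 = 2 × 7 × 11
99 = 3^2 × 11
gcd(132, 231, 154, 99) = 11.

11 seconds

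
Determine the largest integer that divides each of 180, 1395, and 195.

15

180 = 2^2 × 3^2 × 5
1395 = 3^2 × 5 × 31
195 = 3 × 5 × 13
gcd(180, 1395, 195) = 3 × 5 = 15.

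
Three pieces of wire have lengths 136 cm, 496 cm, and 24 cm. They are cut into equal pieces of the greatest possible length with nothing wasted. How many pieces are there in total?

Piece length = gcd(136, 496, 24).
136 = 2^3 × 17
496 = 2^4 × 31
24 = 2^3 × 3
gcd(136, 496, 24) = 2^3 = 8.
Total pieces = 136/8 + 496/8 + 24/8 = 17 + 62 + 3 = 82.

82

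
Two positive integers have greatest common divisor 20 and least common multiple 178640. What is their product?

3572800

For any two positive integers, gcd × lcm = product = 20 × 178640 = 3572800.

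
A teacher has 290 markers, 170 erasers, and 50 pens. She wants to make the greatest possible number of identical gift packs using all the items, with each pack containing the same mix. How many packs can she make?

The pack count must divide each quantity, so the greatest is gcd(290, 170, 50).
290 = 2 × 5 × 29
170 = 2 × 5 × 17
50 = 2 × 5^2
gcd(290, 170, 50) = 2 × 5 = 10.

10 packs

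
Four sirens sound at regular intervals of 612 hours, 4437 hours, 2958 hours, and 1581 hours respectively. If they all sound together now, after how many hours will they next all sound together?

550188 hours

We need the least common multiple of the intervals.
612 = 2^2 × 3^2 × 17
4437 = 3^2 × 17 × 29
2958 = 2 × 3 × 17 × 29
1581 = 3 × 17 × 31
LCM(612, 4437, 2958, 1581) = 2^2 × 3^2 × 17 × 29 × 31 = 550188.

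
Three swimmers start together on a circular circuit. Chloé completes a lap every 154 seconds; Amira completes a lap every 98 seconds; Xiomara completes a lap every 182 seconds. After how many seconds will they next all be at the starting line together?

14014 seconds

They coincide at every common multiple of the periods; the first is the LCM.
154 = 2 × 7 × 11
98 = 2 × 7^2
182 = 2 × 7 × 13
LCM(154, 98, 182) = 2 × 7^2 × 11 × 13 = 14014.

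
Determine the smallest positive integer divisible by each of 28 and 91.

28 = 2^2 × 7
91 = 7 × 13
LCM(28, 91) = 2^2 × 7 × 13 = 364.

364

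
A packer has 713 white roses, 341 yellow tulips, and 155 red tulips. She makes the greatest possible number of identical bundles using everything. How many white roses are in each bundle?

23

Number of bundles = gcd(713, 341, 155).
713 = 23 × 31
341 = 11 × 31
155 = 5 × 31
gcd(713, 341, 155) = 31.
white roses per bundle = 713 / 31 = 23.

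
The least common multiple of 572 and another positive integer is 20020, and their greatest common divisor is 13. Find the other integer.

455

gcd × lcm = product of the two integers, so the other integer is (13 × 20020) / 572 = 455.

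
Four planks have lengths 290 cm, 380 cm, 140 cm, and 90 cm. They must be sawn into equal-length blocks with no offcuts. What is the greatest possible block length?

The block length must divide every plank, so the greatest is gcd(290, 380, 140, 90).
290 = 2 × 5 × 29
380 = 2^2 × 5 × 19
140 = 2^2 × 5 × 7
90 = 2 × 3^2 × 5
gcd(290, 380, 140, 90) = 2 × 5 = 10.

10 cm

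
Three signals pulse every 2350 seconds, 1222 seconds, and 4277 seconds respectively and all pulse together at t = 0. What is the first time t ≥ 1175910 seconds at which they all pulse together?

1283100 seconds

Joint pulses occur at multiples of LCM(2350, 1222, 4277).
2350 = 2 × 5^2 × 47
1222 = 2 × 13 × 47
4277 = 7 × 13 × 47
LCM(2350, 1222, 4277) = 2 × 5^2 × 7 × 13 × 47 = 213850.
Smallest multiple of 213850 that is ≥ 1175910: ⌈1175910/213850⌉ × 213850 = 6 × 213850 = 1283100.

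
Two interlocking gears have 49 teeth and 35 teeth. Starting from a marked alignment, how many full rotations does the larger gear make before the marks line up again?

All finish a whole number of cycles simultaneously at t = LCM of the periods.
49 = 7^2
35 = 5 × 7
LCM(49, 35) = 5 × 7^2 = 245.
Rotations for period 49: 245 / 49 = 5.

5 rotations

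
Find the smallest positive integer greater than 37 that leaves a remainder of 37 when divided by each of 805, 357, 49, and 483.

N − 37 must be a common multiple of 805, 357, 49, and 483.
805 = 5 × 7 × 23
357 = 3 × 7 × 17
49 = 7^2
483 = 3 × 7 × 23
LCM(805, 357, 49, 483) = 3 × 5 × 7^2 × 17 × 23 = 287385.
Smallest N > 37 is LCM + 37 = 287385 + 37 = 287422.

287422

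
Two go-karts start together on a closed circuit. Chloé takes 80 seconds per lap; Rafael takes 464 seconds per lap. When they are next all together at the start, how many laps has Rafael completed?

5 laps

All finish a whole number of cycles simultaneously at t = LCM of the periods.
80 = 2^4 × 5
464 = 2^4 × 29
LCM(80, 464) = 2^4 × 5 × 29 = 2320.
Laps for period 464: 2320 / 464 = 5.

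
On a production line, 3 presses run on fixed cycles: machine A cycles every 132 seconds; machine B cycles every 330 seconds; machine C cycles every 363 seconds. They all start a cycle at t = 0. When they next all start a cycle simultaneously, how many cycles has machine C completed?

They are all back at their starting positions together after one LCM of the periods.
132 = 2^2 × 3 × 11
330 = 2 × 3 × 5 × 11
363 = 3 × 11^2
LCM(132, 330, 363) = 2^2 × 3 × 5 × 11^2 = 7260.
Cycles for period 363: 7260 / 363 = 20.

20 cycles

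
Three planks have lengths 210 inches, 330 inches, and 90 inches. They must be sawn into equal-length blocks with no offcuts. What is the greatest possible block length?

30 inches

This is the greatest common divisor of 210, 330, and 90.
210 = 2 × 3 × 5 × 7
330 = 2 × 3 × 5 × 11
90 = 2 × 3^2 × 5
gcd(210, 330, 90) = 2 × 3 × 5 = 30.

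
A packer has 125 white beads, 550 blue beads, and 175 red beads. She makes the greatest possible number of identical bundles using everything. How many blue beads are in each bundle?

Number of bundles = gcd(125, 550, 175).
125 = 5^3
550 = 2 × 5^2 × 11
175 = 5^2 × 7
gcd(125, 550, 175) = 5^2 = 25.
blue beads per bundle = 550 / 25 = 22.

22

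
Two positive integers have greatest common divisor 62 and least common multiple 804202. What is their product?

49860524

For any two positive integers, gcd × lcm = product = 62 × 804202 = 49860524.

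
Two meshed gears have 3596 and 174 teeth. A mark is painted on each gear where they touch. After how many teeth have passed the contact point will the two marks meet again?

The first simultaneous occurrence is after LCM of the individual periods.
3596 = 2^2 × 29 × 31
174 = 2 × 3 × 29
LCM(3596, 174) = 2^2 × 3 × 29 × 31 = 10788.

10788 teeth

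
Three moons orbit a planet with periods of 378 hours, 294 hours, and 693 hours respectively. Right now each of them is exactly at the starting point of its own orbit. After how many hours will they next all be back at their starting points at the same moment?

They coincide at every common multiple of the periods; the first is the LCM.
378 = 2 × 3^3 × 7
294 = 2 × 3 × 7^2
693 = 3^2 × 7 × 11
LCM(378, 294, 693) = 2 × 3^3 × 7^2 × 11 = 29106.

29106 hours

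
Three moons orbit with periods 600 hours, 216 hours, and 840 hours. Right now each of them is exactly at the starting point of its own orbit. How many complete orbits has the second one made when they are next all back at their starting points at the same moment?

All finish a whole number of cycles simultaneously at t = LCM of the periods.
600 = 2^3 × 3 × 5^2
216 = 2^3 × 3^3
840 = 2^3 × 3 × 5 × 7
LCM(600, 216, 840) = 2^3 × 3^3 × 5^2 × 7 = 37800.
Orbits for period 216: 37800 / 216 = 175.

175 orbits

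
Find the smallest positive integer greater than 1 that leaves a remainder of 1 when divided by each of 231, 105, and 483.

26566

N − 1 must be a common multiple of 231, 105, and 483.
231 = 3 × 7 × 11
105 = 3 × 5 × 7
483 = 3 × 7 × 23
LCM(231, 105, 483) = 3 × 5 × 7 × 11 × 23 = 26565.
Smallest N > 1 is LCM + 1 = 26565 + 1 = 26566.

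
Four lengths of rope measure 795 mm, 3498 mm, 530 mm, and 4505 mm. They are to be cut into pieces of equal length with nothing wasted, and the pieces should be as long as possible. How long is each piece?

Each piece length must divide every original length, so the longest possible is gcd(795, 3498, 530, 4505).
795 = 3 × 5 × 53
3498 = 2 × 3 × 11 × 53
530 = 2 × 5 × 53
4505 = 5 × 17 × 53
gcd(795, 3498, 530, 4505) = 53.

53 mm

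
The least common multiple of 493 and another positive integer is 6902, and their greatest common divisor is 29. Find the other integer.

gcd × lcm = product of the two integers, so the other integer is (29 × 6902) / 493 = 406.

406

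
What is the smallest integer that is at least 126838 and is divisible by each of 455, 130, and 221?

139230

The integer must be a common multiple of 455, 130, and 221, so a multiple of their LCM.
455 = 5 × 7 × 13
130 = 2 × 5 × 13
221 = 13 × 17
LCM(455, 130, 221) = 2 × 5 × 7 × 13 × 17 = 15470.
Smallest multiple of 15470 that is ≥ 126838: ⌈126838/15470⌉ × 15470 = 9 × 15470 = 139230.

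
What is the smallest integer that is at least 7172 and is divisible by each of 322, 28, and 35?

The integer must be a common multiple of 322, 28, and 35, so a multiple of their LCM.
322 = 2 × 7 × 23
28 = 2^2 × 7
35 = 5 × 7
LCM(322, 28, 35) = 2^2 × 5 × 7 × 23 = 3220.
Smallest multiple of 3220 that is ≥ 7172: ⌈7172/3220⌉ × 3220 = 3 × 3220 = 9660.

9660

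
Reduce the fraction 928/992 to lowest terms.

29/31

928 = 2^5 × 29
992 = 2^5 × 31
gcd(928, 992) = 2^5 = 32.
Divide numerator and denominator by 32: 928/992 = 29/31.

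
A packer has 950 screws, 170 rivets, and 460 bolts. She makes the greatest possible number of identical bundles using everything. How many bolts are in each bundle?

Number of bundles = gcd(950, 170, 460).
950 = 2 × 5^2 × 19
170 = 2 × 5 × 17
460 = 2^2 × 5 × 23
gcd(950, 170, 460) = 2 × 5 = 10.
bolts per bundle = 460 / 10 = 46.

46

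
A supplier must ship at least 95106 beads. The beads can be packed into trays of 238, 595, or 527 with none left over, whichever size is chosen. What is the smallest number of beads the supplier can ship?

110670

The number of beads must be a common multiple of 238, 595, and 527, so a multiple of their LCM.
238 = 2 × 7 × 17
595 = 5 × 7 × 17
527 = 17 × 31
LCM(238, 595, 527) = 2 × 5 × 7 × 17 × 31 = 36890.
Smallest multiple of 36890 that is ≥ 95106: ⌈95106/36890⌉ × 36890 = 3 × 36890 = 110670.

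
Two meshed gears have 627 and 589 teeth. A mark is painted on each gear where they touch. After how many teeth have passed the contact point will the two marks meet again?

They coincide at every common multiple of the periods; the first is the LCM.
627 = 3 × 11 × 19
589 = 19 × 31
LCM(627, 589) = 3 × 11 × 19 × 31 = 19437.

19437 teeth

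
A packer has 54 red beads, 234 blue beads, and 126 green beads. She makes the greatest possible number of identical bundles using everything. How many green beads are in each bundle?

7

Number of bundles = gcd(54, 234, 126).
54 = 2 × 3^3
234 = 2 × 3^2 × 13
126 = 2 × 3^2 × 7
gcd(54, 234, 126) = 2 × 3^2 = 18.
green beads per bundle = 126 / 18 = 7.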